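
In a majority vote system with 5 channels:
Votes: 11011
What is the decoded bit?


Ones: 4 out of 5
Threshold: 3

1 (4/5 voted 1)


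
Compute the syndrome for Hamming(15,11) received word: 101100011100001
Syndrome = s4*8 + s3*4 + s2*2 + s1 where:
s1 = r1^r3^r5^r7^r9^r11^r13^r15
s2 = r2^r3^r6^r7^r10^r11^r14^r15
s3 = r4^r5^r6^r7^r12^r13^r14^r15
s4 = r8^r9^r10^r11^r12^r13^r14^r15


s1=0, s2=1, s3=0, s4=0

Syndrome = 2 (error at position 2)


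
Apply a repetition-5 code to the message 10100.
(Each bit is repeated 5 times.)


Each bit -> 5 copies

1111100000111110000000000


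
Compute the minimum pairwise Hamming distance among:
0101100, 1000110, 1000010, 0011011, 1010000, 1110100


Comparing all pairs, minimum distance: 1
Can detect 0 errors, correct 0 errors

1


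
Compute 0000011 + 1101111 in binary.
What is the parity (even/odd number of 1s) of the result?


0000011 = 3
1101111 = 111
Sum = 114 = 1110010
1s count = 4

even parity (4 ones in 1110010)


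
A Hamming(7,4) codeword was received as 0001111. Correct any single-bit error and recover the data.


Syndrome = 0: no error detected

Data: 0111 (no errors)


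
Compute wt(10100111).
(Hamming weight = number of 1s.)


Counting 1s in 10100111

5


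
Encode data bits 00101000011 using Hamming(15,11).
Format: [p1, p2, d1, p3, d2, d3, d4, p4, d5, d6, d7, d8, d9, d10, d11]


Parity bits: p1=0, p2=1, p3=1, p4=1

010101011000011


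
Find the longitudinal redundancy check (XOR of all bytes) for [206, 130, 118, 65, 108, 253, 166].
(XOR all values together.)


XOR chain: 206 ^ 130 ^ 118 ^ 65 ^ 108 ^ 253 ^ 166 = 76

76


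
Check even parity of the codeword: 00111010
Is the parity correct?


Number of 1s: 4

Yes, parity is correct (4 ones)


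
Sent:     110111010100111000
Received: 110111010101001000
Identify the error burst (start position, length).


XOR: 000000000001110000

Burst at position 11, length 3


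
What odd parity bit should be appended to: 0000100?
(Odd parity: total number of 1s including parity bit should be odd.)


Number of 1s in data: 1
Parity bit: 0

0


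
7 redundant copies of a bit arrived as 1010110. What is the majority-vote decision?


Ones: 4 out of 7
Threshold: 4

1 (4/7 voted 1)


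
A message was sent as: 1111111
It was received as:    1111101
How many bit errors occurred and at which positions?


XOR: 0000010

1 error(s) at position(s): 5


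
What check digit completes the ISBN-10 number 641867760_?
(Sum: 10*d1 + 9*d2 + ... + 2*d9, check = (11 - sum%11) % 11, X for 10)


Weighted sum: 277
277 mod 11 = 2

Check digit: 9


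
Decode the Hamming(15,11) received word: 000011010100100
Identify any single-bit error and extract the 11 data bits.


Syndrome = 12: error at position 12

Data: 01100101100 (corrected bit 12)


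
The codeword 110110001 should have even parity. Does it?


Number of 1s: 5

No, parity error (5 ones)


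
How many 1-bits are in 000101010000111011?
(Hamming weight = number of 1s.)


Counting 1s in 000101010000111011

8


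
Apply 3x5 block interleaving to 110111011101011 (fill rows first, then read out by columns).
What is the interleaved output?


Matrix:
  11011
  10111
  01011
Read columns: 110101010111111

110101010111111


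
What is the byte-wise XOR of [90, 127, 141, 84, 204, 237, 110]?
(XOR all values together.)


XOR chain: 90 ^ 127 ^ 141 ^ 84 ^ 204 ^ 237 ^ 110 = 179

179


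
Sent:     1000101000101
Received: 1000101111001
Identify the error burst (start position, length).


XOR: 0000000111100

Burst at position 7, length 4


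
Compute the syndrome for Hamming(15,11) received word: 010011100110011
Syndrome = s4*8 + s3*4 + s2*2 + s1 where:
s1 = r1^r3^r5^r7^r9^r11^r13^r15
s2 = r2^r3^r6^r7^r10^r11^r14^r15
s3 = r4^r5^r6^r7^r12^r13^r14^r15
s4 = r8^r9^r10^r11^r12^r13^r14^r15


s1=0, s2=1, s3=1, s4=0

Syndrome = 6 (error at position 6)


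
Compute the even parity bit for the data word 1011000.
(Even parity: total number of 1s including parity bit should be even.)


Number of 1s in data: 3
Parity bit: 1

1


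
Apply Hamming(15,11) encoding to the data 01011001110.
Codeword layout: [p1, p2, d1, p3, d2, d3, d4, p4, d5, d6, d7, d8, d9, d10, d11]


Parity bits: p1=0, p2=0, p3=1, p4=0

000110101001110


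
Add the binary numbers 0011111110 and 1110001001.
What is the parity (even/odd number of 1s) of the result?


0011111110 = 254
1110001001 = 905
Sum = 1159 = 10010000111
1s count = 5

odd parity (5 ones in 10010000111)


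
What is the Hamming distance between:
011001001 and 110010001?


XOR: 101011000
Count of 1s: 4

4


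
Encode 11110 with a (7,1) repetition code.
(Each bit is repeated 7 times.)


Each bit -> 7 copies

11111111111111111111111111110000000


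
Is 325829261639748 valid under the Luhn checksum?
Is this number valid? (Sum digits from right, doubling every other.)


Luhn sum = 74
74 mod 10 = 4

Invalid (Luhn sum mod 10 = 4)


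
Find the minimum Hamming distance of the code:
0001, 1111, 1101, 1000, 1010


Comparing all pairs, minimum distance: 1
Can detect 0 errors, correct 0 errors

1


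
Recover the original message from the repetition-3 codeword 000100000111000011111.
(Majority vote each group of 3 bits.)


Groups: 000, 100, 000, 111, 000, 011, 111
Majority votes: 0001011

0001011


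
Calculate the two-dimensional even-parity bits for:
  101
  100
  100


Row parities: 011
Column parities: 101

Row P: 011, Col P: 101, Corner: 0


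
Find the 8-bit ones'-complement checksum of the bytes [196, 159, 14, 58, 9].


Sum = 436 mod 256 = 180
Complement = 75

75


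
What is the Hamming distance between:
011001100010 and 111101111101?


XOR: 100100011111
Count of 1s: 7

7


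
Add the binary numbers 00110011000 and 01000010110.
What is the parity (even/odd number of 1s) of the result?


00110011000 = 408
01000010110 = 534
Sum = 942 = 1110101110
1s count = 7

odd parity (7 ones in 1110101110)


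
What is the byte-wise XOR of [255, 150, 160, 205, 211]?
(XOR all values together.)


XOR chain: 255 ^ 150 ^ 160 ^ 205 ^ 211 = 215

215


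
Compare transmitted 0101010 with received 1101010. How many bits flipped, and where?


XOR: 1000000

1 error(s) at position(s): 0


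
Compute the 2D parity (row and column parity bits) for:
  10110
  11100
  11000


Row parities: 110
Column parities: 10010

Row P: 110, Col P: 10010, Corner: 0


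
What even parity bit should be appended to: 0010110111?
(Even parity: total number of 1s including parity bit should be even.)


Number of 1s in data: 6
Parity bit: 0

0


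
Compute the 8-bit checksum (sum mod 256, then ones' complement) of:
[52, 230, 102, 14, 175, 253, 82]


Sum = 908 mod 256 = 140
Complement = 115

115


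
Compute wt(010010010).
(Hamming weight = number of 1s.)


Counting 1s in 010010010

3


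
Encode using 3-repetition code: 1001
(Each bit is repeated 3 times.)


Each bit -> 3 copies

111000000111


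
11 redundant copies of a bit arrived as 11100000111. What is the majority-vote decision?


Ones: 6 out of 11
Threshold: 6

1 (6/11 voted 1)


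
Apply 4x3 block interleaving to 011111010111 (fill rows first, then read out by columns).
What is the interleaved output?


Matrix:
  011
  111
  010
  111
Read columns: 010111111101

010111111101


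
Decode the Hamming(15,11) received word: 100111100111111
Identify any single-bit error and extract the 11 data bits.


Syndrome = 0: no error detected

Data: 01110111111 (no errors)


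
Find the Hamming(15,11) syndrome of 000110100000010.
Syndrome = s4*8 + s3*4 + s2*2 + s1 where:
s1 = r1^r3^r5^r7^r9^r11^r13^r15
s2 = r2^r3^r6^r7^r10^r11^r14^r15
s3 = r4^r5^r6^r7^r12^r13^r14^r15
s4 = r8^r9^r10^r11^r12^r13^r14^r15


s1=0, s2=0, s3=0, s4=1

Syndrome = 8 (error at position 8)


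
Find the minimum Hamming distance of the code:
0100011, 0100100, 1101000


Comparing all pairs, minimum distance: 3
Can detect 2 errors, correct 1 errors

3


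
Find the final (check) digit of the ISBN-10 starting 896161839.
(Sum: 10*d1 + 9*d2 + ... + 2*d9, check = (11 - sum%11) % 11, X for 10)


Weighted sum: 316
316 mod 11 = 8

Check digit: 3


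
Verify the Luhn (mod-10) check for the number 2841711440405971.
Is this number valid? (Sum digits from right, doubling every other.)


Luhn sum = 65
65 mod 10 = 5

Invalid (Luhn sum mod 10 = 5)


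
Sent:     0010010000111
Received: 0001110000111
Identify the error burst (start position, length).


XOR: 0011100000000

Burst at position 2, length 3


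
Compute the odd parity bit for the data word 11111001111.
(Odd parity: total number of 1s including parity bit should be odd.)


Number of 1s in data: 9
Parity bit: 0

0


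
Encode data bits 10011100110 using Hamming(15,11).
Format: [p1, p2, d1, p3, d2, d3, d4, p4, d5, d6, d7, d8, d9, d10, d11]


Parity bits: p1=0, p2=0, p3=1, p4=0

001100101100110


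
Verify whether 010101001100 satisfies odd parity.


Number of 1s: 5

Yes, parity is correct (5 ones)


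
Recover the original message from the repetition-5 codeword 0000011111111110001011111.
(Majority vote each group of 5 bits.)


Groups: 00000, 11111, 11111, 00010, 11111
Majority votes: 01101

01101


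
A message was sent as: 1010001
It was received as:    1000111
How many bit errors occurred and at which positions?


XOR: 0010110

3 error(s) at position(s): 2, 4, 5


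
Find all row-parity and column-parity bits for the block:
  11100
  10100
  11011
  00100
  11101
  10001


Row parities: 100100
Column parities: 11011

Row P: 100100, Col P: 11011, Corner: 0


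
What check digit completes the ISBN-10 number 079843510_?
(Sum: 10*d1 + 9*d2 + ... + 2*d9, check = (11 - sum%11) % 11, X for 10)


Weighted sum: 253
253 mod 11 = 0

Check digit: 0


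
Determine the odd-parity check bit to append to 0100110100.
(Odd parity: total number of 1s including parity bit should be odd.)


Number of 1s in data: 4
Parity bit: 1

1


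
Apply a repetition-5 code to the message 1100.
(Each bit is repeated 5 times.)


Each bit -> 5 copies

11111111110000000000


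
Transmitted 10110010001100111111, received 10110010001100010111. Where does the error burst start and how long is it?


XOR: 00000000000000101000

Burst at position 14, length 3


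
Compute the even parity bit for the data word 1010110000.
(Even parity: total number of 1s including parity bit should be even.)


Number of 1s in data: 4
Parity bit: 0

0


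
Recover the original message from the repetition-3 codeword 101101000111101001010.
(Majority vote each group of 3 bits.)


Groups: 101, 101, 000, 111, 101, 001, 010
Majority votes: 1101100

1101100


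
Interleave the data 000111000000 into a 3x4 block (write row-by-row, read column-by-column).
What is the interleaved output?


Matrix:
  0001
  1100
  0000
Read columns: 010010000100

010010000100


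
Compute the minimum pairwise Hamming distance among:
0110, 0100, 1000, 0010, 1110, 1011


Comparing all pairs, minimum distance: 1
Can detect 0 errors, correct 0 errors

1


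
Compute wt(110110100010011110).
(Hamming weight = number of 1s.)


Counting 1s in 110110100010011110

10


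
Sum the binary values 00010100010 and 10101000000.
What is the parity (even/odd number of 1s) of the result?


00010100010 = 162
10101000000 = 1344
Sum = 1506 = 10111100010
1s count = 6

even parity (6 ones in 10111100010)


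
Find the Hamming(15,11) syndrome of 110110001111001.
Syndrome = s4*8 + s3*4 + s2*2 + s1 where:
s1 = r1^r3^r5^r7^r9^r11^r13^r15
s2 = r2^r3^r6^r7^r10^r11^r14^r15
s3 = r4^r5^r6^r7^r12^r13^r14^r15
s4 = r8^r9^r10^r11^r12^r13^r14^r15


s1=1, s2=0, s3=0, s4=1

Syndrome = 9 (error at position 9)


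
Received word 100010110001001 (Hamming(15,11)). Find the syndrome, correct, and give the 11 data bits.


Syndrome = 8: error at position 8

Data: 01010001001 (corrected bit 8)


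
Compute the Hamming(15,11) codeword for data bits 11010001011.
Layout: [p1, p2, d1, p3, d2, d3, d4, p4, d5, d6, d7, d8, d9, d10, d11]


Parity bits: p1=0, p2=0, p3=1, p4=1

001110110001011


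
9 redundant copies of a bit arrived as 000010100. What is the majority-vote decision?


Ones: 2 out of 9
Threshold: 5

0 (2/9 voted 1)


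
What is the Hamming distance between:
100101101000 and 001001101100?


XOR: 101100000100
Count of 1s: 4

4


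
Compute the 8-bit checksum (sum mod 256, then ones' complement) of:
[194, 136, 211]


Sum = 541 mod 256 = 29
Complement = 226

226


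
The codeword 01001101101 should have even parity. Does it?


Number of 1s: 6

Yes, parity is correct (6 ones)


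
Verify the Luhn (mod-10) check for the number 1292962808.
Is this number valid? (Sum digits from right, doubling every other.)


Luhn sum = 50
50 mod 10 = 0

Valid (Luhn sum mod 10 = 0)


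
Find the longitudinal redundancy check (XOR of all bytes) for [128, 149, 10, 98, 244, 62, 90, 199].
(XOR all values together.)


XOR chain: 128 ^ 149 ^ 10 ^ 98 ^ 244 ^ 62 ^ 90 ^ 199 = 42

42


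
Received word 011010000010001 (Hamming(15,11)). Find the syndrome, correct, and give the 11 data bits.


Syndrome = 0: no error detected

Data: 11000010001 (no errors)


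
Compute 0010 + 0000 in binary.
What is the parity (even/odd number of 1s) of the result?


0010 = 2
0000 = 0
Sum = 2 = 10
1s count = 1

odd parity (1 ones in 10)


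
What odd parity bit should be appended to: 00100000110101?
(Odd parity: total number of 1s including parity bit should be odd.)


Number of 1s in data: 5
Parity bit: 0

0


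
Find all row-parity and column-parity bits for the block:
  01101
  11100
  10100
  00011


Row parities: 1100
Column parities: 00110

Row P: 1100, Col P: 00110, Corner: 0


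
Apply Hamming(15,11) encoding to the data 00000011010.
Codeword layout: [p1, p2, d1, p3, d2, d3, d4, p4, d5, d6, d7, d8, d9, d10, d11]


Parity bits: p1=1, p2=0, p3=0, p4=1

100000010011010


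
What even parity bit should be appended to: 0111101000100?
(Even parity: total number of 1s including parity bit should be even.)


Number of 1s in data: 6
Parity bit: 0

0


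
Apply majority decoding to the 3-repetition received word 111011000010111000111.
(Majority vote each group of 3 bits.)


Groups: 111, 011, 000, 010, 111, 000, 111
Majority votes: 1100101

1100101


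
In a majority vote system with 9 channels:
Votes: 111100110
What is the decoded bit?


Ones: 6 out of 9
Threshold: 5

1 (6/9 voted 1)


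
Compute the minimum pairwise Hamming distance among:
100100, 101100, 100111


Comparing all pairs, minimum distance: 1
Can detect 0 errors, correct 0 errors

1


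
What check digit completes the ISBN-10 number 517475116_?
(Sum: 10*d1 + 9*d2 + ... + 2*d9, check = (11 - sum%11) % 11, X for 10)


Weighted sum: 229
229 mod 11 = 9

Check digit: 2


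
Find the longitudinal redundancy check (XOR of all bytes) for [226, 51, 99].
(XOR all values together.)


XOR chain: 226 ^ 51 ^ 99 = 178

178


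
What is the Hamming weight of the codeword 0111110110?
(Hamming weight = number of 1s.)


Counting 1s in 0111110110

7


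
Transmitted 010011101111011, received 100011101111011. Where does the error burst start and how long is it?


XOR: 110000000000000

Burst at position 0, length 2


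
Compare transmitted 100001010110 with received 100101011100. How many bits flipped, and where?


XOR: 000100001010

3 error(s) at position(s): 3, 8, 10


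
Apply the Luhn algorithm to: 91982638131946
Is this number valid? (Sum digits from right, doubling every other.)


Luhn sum = 81
81 mod 10 = 1

Invalid (Luhn sum mod 10 = 1)


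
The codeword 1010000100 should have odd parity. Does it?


Number of 1s: 3

Yes, parity is correct (3 ones)


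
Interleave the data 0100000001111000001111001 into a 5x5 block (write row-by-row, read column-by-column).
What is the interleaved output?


Matrix:
  01000
  00001
  11100
  00011
  11001
Read columns: 0010110101001000001001011

0010110101001000001001011


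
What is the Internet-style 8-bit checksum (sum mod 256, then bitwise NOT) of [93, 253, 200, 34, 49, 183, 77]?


Sum = 889 mod 256 = 121
Complement = 134

134


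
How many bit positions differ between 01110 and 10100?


XOR: 11010
Count of 1s: 3

3


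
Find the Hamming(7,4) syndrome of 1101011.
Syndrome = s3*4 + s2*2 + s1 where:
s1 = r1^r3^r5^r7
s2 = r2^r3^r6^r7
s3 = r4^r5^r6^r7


s1=0, s2=1, s3=1

Syndrome = 6 (error at position 6)


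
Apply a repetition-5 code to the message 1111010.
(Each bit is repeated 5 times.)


Each bit -> 5 copies

11111111111111111111000001111100000


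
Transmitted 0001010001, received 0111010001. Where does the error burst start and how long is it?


XOR: 0110000000

Burst at position 1, length 2


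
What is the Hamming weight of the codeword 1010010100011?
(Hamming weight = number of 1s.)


Counting 1s in 1010010100011

6


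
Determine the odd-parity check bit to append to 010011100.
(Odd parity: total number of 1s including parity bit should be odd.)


Number of 1s in data: 4
Parity bit: 1

1


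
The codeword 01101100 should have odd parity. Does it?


Number of 1s: 4

No, parity error (4 ones)


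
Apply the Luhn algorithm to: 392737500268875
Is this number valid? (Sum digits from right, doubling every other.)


Luhn sum = 67
67 mod 10 = 7

Invalid (Luhn sum mod 10 = 7)


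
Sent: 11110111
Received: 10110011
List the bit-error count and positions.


XOR: 01000100

2 error(s) at position(s): 1, 5


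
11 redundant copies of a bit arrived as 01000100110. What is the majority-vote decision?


Ones: 4 out of 11
Threshold: 6

0 (4/11 voted 1)


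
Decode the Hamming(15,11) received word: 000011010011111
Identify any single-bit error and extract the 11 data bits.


Syndrome = 0: no error detected

Data: 01100011111 (no errors)


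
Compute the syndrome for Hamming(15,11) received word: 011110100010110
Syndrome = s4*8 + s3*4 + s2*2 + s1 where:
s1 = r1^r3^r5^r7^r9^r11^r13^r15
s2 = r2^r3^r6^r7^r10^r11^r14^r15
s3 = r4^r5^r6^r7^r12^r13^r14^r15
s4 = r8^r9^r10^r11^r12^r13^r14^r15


s1=1, s2=1, s3=1, s4=1

Syndrome = 15 (error at position 15)


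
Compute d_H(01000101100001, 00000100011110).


XOR: 01000001111111
Count of 1s: 8

8


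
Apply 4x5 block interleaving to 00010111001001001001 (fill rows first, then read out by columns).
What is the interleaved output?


Matrix:
  00010
  11100
  10010
  01001
Read columns: 01100101010010100001

01100101010010100001


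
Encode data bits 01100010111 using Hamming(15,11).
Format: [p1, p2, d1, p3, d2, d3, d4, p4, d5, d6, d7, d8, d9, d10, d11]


Parity bits: p1=0, p2=0, p3=1, p4=0

000111000010111


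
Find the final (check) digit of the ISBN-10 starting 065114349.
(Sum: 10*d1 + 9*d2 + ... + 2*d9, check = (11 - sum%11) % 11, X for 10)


Weighted sum: 169
169 mod 11 = 4

Check digit: 7


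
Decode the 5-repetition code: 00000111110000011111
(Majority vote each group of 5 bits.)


Groups: 00000, 11111, 00000, 11111
Majority votes: 0101

0101


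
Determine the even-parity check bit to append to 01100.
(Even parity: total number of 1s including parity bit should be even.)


Number of 1s in data: 2
Parity bit: 0

0


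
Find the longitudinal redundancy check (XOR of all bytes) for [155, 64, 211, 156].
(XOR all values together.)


XOR chain: 155 ^ 64 ^ 211 ^ 156 = 148

148


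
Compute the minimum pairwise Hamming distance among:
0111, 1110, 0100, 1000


Comparing all pairs, minimum distance: 2
Can detect 1 errors, correct 0 errors

2


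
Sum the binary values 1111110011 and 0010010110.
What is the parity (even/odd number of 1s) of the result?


1111110011 = 1011
0010010110 = 150
Sum = 1161 = 10010001001
1s count = 4

even parity (4 ones in 10010001001)


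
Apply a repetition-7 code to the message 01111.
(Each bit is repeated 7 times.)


Each bit -> 7 copies

00000001111111111111111111111111111


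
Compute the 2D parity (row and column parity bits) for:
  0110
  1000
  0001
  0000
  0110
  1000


Row parities: 011001
Column parities: 0001

Row P: 011001, Col P: 0001, Corner: 1


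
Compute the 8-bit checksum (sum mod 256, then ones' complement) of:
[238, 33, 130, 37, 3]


Sum = 441 mod 256 = 185
Complement = 70

70


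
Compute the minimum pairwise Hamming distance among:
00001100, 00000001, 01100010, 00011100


Comparing all pairs, minimum distance: 1
Can detect 0 errors, correct 0 errors

1


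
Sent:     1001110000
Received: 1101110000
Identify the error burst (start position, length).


XOR: 0100000000

Burst at position 1, length 1


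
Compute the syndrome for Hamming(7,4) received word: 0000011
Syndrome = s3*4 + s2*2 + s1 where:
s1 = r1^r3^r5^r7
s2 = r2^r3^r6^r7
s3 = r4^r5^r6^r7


s1=1, s2=0, s3=0

Syndrome = 1 (error at position 1)


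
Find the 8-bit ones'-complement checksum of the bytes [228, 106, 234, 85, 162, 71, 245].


Sum = 1131 mod 256 = 107
Complement = 148

148


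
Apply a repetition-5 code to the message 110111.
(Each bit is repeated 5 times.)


Each bit -> 5 copies

111111111100000111111111111111


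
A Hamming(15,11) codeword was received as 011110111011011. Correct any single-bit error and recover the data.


Syndrome = 0: no error detected

Data: 11011011011 (no errors)


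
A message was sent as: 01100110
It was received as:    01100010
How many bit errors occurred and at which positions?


XOR: 00000100

1 error(s) at position(s): 5


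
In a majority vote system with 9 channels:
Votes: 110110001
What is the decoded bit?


Ones: 5 out of 9
Threshold: 5

1 (5/9 voted 1)


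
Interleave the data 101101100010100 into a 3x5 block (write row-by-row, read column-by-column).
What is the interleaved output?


Matrix:
  10110
  11000
  10100
Read columns: 111010101100000

111010101100000


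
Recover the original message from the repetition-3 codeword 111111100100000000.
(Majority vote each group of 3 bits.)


Groups: 111, 111, 100, 100, 000, 000
Majority votes: 110000

110000


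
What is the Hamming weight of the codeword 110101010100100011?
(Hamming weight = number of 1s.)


Counting 1s in 110101010100100011

9


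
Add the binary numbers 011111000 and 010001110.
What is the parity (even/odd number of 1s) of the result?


011111000 = 248
010001110 = 142
Sum = 390 = 110000110
1s count = 4

even parity (4 ones in 110000110)


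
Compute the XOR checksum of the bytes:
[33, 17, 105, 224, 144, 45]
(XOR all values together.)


XOR chain: 33 ^ 17 ^ 105 ^ 224 ^ 144 ^ 45 = 4

4


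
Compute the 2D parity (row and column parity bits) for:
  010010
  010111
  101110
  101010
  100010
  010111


Row parities: 000100
Column parities: 110100

Row P: 000100, Col P: 110100, Corner: 1


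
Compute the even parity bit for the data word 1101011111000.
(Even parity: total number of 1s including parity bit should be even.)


Number of 1s in data: 8
Parity bit: 0

0


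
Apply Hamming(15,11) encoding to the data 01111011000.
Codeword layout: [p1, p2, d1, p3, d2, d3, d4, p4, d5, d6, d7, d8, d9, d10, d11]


Parity bits: p1=0, p2=1, p3=0, p4=1

010011111011000


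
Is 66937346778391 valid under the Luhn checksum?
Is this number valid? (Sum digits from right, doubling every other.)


Luhn sum = 75
75 mod 10 = 5

Invalid (Luhn sum mod 10 = 5)


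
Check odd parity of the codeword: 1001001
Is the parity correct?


Number of 1s: 3

Yes, parity is correct (3 ones)


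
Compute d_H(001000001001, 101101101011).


XOR: 100101100010
Count of 1s: 5

5


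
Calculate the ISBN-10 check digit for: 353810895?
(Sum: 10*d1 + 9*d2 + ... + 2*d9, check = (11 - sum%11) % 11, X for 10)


Weighted sum: 230
230 mod 11 = 10

Check digit: 1


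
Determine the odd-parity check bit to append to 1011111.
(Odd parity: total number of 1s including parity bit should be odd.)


Number of 1s in data: 6
Parity bit: 1

1


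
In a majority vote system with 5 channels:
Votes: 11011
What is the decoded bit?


Ones: 4 out of 5
Threshold: 3

1 (4/5 voted 1)


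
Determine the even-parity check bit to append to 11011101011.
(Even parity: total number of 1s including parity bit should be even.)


Number of 1s in data: 8
Parity bit: 0

0


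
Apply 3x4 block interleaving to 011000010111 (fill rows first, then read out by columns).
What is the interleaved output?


Matrix:
  0110
  0001
  0111
Read columns: 000101101011

000101101011


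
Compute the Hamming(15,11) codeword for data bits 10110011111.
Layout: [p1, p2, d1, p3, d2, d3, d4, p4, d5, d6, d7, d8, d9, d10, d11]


Parity bits: p1=1, p2=0, p3=0, p4=1

101001110011111


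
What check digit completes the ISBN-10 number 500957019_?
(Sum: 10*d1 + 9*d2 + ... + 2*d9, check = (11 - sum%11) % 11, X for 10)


Weighted sum: 199
199 mod 11 = 1

Check digit: X


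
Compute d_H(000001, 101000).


XOR: 101001
Count of 1s: 3

3


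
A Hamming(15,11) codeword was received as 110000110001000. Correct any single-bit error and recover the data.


Syndrome = 0: no error detected

Data: 00010001000 (no errors)


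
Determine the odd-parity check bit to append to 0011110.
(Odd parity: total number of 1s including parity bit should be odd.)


Number of 1s in data: 4
Parity bit: 1

1


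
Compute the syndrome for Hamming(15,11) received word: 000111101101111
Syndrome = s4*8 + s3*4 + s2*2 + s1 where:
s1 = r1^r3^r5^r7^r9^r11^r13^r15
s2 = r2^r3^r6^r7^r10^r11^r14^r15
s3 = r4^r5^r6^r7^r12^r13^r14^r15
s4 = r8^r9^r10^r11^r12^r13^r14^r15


s1=1, s2=1, s3=0, s4=0

Syndrome = 3 (error at position 3)


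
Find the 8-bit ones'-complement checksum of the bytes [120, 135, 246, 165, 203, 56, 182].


Sum = 1107 mod 256 = 83
Complement = 172

172


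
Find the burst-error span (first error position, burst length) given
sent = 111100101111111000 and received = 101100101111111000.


XOR: 010000000000000000

Burst at position 1, length 1


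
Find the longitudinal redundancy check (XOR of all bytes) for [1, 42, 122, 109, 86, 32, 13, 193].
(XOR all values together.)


XOR chain: 1 ^ 42 ^ 122 ^ 109 ^ 86 ^ 32 ^ 13 ^ 193 = 134

134


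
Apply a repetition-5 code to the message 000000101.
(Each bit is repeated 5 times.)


Each bit -> 5 copies

000000000000000000000000000000111110000011111


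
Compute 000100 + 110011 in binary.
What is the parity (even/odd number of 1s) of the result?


000100 = 4
110011 = 51
Sum = 55 = 110111
1s count = 5

odd parity (5 ones in 110111)


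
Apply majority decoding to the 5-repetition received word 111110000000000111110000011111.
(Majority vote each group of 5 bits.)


Groups: 11111, 00000, 00000, 11111, 00000, 11111
Majority votes: 100101

100101


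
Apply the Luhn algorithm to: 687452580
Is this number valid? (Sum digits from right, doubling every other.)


Luhn sum = 49
49 mod 10 = 9

Invalid (Luhn sum mod 10 = 9)


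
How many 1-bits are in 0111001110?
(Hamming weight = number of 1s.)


Counting 1s in 0111001110

6


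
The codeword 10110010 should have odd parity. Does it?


Number of 1s: 4

No, parity error (4 ones)


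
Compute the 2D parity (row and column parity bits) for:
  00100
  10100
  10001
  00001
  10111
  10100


Row parities: 100100
Column parities: 00011

Row P: 100100, Col P: 00011, Corner: 0


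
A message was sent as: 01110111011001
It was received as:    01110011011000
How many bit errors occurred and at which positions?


XOR: 00000100000001

2 error(s) at position(s): 5, 13


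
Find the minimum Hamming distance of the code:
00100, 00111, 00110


Comparing all pairs, minimum distance: 1
Can detect 0 errors, correct 0 errors

1


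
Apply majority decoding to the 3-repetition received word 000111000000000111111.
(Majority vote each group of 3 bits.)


Groups: 000, 111, 000, 000, 000, 111, 111
Majority votes: 0100011

0100011


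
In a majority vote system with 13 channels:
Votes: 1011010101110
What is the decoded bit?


Ones: 8 out of 13
Threshold: 7

1 (8/13 voted 1)


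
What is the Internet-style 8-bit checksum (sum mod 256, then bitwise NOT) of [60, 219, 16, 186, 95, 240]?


Sum = 816 mod 256 = 48
Complement = 207

207


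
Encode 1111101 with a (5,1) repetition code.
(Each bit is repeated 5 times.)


Each bit -> 5 copies

11111111111111111111111110000011111


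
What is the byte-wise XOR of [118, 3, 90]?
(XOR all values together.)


XOR chain: 118 ^ 3 ^ 90 = 47

47


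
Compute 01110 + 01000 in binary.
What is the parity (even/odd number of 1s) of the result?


01110 = 14
01000 = 8
Sum = 22 = 10110
1s count = 3

odd parity (3 ones in 10110)


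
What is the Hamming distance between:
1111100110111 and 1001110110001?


XOR: 0110010000110
Count of 1s: 5

5


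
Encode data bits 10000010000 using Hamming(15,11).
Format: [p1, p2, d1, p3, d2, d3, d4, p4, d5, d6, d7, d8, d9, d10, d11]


Parity bits: p1=0, p2=0, p3=0, p4=1

001000010010000


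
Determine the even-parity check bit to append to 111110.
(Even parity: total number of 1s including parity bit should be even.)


Number of 1s in data: 5
Parity bit: 1

1


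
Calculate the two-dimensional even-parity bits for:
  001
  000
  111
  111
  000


Row parities: 10110
Column parities: 001

Row P: 10110, Col P: 001, Corner: 1


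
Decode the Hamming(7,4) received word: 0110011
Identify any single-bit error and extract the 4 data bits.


Syndrome = 0: no error detected

Data: 1011 (no errors)


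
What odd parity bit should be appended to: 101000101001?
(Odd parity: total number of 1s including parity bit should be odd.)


Number of 1s in data: 5
Parity bit: 0

0


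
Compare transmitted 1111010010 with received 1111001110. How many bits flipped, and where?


XOR: 0000011100

3 error(s) at position(s): 5, 6, 7


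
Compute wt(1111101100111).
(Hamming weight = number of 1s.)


Counting 1s in 1111101100111

10


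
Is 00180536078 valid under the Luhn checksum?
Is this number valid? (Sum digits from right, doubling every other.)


Luhn sum = 28
28 mod 10 = 8

Invalid (Luhn sum mod 10 = 8)


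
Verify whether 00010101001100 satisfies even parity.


Number of 1s: 5

No, parity error (5 ones)


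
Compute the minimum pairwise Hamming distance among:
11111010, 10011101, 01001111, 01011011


Comparing all pairs, minimum distance: 2
Can detect 1 errors, correct 0 errors

2


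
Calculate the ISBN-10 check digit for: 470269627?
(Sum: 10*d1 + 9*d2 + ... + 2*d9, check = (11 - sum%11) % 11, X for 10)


Weighted sum: 242
242 mod 11 = 0

Check digit: 0


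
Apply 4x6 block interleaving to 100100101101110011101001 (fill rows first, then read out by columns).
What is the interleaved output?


Matrix:
  100100
  101101
  110011
  101001
Read columns: 111100100101110000100111

111100100101110000100111


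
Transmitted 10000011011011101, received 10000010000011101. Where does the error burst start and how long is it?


XOR: 00000001011000000

Burst at position 7, length 4


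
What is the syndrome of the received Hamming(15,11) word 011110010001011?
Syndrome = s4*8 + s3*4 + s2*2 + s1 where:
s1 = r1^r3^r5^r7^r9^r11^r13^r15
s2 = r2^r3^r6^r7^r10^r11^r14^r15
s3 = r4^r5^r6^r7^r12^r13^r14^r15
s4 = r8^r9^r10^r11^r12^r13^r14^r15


s1=1, s2=0, s3=1, s4=0

Syndrome = 5 (error at position 5)


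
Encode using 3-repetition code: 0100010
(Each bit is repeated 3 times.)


Each bit -> 3 copies

000111000000000111000


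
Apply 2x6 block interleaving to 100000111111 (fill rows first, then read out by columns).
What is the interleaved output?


Matrix:
  100000
  111111
Read columns: 110101010101

110101010101


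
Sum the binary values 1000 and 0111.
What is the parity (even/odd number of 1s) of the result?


1000 = 8
0111 = 7
Sum = 15 = 1111
1s count = 4

even parity (4 ones in 1111)


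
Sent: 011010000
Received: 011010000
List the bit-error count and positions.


XOR: 000000000

0 errors (received matches sent)


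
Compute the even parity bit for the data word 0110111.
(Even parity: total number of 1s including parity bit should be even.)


Number of 1s in data: 5
Parity bit: 1

1


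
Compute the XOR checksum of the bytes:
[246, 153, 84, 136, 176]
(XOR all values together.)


XOR chain: 246 ^ 153 ^ 84 ^ 136 ^ 176 = 3

3


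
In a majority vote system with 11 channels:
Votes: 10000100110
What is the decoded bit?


Ones: 4 out of 11
Threshold: 6

0 (4/11 voted 1)


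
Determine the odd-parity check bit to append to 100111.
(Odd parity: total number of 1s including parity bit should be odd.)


Number of 1s in data: 4
Parity bit: 1

1


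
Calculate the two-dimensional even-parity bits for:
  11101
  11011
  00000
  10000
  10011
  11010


Row parities: 000111
Column parities: 11111

Row P: 000111, Col P: 11111, Corner: 1


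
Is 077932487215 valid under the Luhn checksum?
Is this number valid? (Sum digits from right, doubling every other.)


Luhn sum = 59
59 mod 10 = 9

Invalid (Luhn sum mod 10 = 9)


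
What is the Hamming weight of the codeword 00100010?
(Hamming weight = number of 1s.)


Counting 1s in 00100010

2


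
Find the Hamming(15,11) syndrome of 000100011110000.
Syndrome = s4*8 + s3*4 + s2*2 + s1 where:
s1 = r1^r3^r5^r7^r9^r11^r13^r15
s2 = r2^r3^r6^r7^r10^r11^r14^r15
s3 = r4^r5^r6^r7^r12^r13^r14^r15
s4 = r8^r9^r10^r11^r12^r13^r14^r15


s1=0, s2=0, s3=1, s4=0

Syndrome = 4 (error at position 4)


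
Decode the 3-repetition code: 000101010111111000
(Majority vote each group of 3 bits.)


Groups: 000, 101, 010, 111, 111, 000
Majority votes: 010110

010110


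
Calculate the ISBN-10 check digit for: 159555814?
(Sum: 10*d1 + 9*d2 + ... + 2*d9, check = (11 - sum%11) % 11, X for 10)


Weighted sum: 260
260 mod 11 = 7

Check digit: 4


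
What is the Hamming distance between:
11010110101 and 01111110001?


XOR: 10101000100
Count of 1s: 4

4


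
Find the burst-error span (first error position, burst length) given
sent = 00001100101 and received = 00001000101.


XOR: 00000100000

Burst at position 5, length 1


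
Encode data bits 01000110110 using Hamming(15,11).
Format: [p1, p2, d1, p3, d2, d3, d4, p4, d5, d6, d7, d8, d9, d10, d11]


Parity bits: p1=1, p2=1, p3=1, p4=0

110110000110110


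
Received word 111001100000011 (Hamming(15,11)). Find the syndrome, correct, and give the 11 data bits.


Syndrome = 0: no error detected

Data: 10110000011 (no errors)


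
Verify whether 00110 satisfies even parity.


Number of 1s: 2

Yes, parity is correct (2 ones)


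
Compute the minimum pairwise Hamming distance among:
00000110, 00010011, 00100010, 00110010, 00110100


Comparing all pairs, minimum distance: 1
Can detect 0 errors, correct 0 errors

1


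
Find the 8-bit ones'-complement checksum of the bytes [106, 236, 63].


Sum = 405 mod 256 = 149
Complement = 106

106


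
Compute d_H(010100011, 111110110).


XOR: 101010101
Count of 1s: 5

5


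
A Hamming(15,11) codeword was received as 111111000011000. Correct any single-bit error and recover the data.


Syndrome = 0: no error detected

Data: 11100011000 (no errors)


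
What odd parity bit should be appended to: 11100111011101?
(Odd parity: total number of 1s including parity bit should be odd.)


Number of 1s in data: 10
Parity bit: 1

1


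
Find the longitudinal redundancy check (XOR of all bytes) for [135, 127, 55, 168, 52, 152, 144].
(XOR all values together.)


XOR chain: 135 ^ 127 ^ 55 ^ 168 ^ 52 ^ 152 ^ 144 = 91

91


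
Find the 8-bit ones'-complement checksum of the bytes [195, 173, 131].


Sum = 499 mod 256 = 243
Complement = 12

12


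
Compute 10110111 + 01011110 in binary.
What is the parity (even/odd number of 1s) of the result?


10110111 = 183
01011110 = 94
Sum = 277 = 100010101
1s count = 4

even parity (4 ones in 100010101)


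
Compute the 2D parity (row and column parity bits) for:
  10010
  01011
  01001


Row parities: 010
Column parities: 10000

Row P: 010, Col P: 10000, Corner: 1


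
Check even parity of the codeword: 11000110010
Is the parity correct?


Number of 1s: 5

No, parity error (5 ones)


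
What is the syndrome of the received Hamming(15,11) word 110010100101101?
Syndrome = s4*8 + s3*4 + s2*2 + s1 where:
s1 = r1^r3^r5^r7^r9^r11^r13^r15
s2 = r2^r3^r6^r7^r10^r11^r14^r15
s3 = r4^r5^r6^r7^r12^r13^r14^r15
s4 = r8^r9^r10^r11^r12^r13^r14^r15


s1=1, s2=0, s3=1, s4=0

Syndrome = 5 (error at position 5)


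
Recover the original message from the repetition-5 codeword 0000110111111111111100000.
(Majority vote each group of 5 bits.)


Groups: 00001, 10111, 11111, 11111, 00000
Majority votes: 01110

01110


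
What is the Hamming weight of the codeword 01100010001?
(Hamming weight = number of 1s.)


Counting 1s in 01100010001

4


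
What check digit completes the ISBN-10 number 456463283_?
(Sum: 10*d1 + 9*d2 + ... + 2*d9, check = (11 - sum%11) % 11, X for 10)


Weighted sum: 250
250 mod 11 = 8

Check digit: 3


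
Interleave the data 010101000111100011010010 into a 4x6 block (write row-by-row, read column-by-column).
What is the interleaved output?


Matrix:
  010101
  000111
  100011
  010010
Read columns: 001010010000110001111110

001010010000110001111110


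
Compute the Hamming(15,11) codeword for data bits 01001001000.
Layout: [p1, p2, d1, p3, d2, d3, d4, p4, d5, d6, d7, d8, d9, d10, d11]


Parity bits: p1=0, p2=0, p3=0, p4=0

000010001001000


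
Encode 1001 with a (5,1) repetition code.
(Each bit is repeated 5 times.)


Each bit -> 5 copies

11111000000000011111


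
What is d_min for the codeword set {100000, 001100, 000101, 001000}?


Comparing all pairs, minimum distance: 1
Can detect 0 errors, correct 0 errors

1


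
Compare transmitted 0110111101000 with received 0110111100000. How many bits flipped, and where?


XOR: 0000000001000

1 error(s) at position(s): 9


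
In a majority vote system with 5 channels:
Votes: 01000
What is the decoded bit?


Ones: 1 out of 5
Threshold: 3

0 (1/5 voted 1)


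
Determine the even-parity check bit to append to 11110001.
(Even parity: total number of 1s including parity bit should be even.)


Number of 1s in data: 5
Parity bit: 1

1


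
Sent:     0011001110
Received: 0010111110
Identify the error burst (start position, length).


XOR: 0001110000

Burst at position 3, length 3


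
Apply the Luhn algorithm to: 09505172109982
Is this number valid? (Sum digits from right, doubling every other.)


Luhn sum = 48
48 mod 10 = 8

Invalid (Luhn sum mod 10 = 8)


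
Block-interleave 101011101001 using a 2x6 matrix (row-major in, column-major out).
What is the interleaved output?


Matrix:
  101011
  101001
Read columns: 110011001011

110011001011


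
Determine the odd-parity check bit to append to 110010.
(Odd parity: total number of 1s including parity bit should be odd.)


Number of 1s in data: 3
Parity bit: 0

0


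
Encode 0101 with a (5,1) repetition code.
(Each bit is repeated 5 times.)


Each bit -> 5 copies

00000111110000011111


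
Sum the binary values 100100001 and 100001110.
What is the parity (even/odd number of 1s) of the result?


100100001 = 289
100001110 = 270
Sum = 559 = 1000101111
1s count = 6

even parity (6 ones in 1000101111)
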